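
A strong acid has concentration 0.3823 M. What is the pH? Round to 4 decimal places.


A strong acid dissociates completely, so [H+] equals the given concentration.
pH = -log10([H+]) = -log10(0.3823)
pH = 0.4175957, rounded to 4 dp:

0.4176


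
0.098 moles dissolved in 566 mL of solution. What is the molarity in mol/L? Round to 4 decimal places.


Convert volume to liters: V_L = V_mL / 1000.
V_L = 566 / 1000 = 0.566 L
M = n / V_L = 0.098 / 0.566
M = 0.17314488 mol/L, rounded to 4 dp:

0.1731 mol/L


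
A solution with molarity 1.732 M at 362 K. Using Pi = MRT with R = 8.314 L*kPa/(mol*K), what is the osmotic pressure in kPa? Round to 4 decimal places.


Osmotic pressure (van't Hoff): Pi = M*R*T.
RT = 8.314 * 362 = 3009.668
Pi = 1.732 * 3009.668
Pi = 5212.744976 kPa, rounded to 4 dp:

5212.7450 kPa


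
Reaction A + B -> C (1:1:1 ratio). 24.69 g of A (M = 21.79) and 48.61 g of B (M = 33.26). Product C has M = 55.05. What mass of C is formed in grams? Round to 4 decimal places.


Find moles of each reactant; the smaller value is the limiting reagent in a 1:1:1 reaction, so moles_C equals moles of the limiter.
n_A = mass_A / M_A = 24.69 / 21.79 = 1.133089 mol
n_B = mass_B / M_B = 48.61 / 33.26 = 1.461515 mol
Limiting reagent: A (smaller), n_limiting = 1.133089 mol
mass_C = n_limiting * M_C = 1.133089 * 55.05
mass_C = 62.37654945 g, rounded to 4 dp:

62.3765 g


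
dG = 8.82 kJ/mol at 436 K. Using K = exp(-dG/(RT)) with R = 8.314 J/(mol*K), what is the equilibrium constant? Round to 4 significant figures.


dG is in kJ/mol; multiply by 1000 to match R in J/(mol*K).
RT = 8.314 * 436 = 3624.904 J/mol
exponent = -dG*1000 / (RT) = -(8.82*1000) / 3624.904 = -2.43316789
K = exp(-2.43316789)
K = 0.087758383, rounded to 4 significant figures:

0.08776


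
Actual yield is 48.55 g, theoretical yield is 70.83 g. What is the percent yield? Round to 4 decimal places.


% yield = 100 * actual / theoretical
% yield = 100 * 48.55 / 70.83
% yield = 68.54440209 %, rounded to 4 dp:

68.5444 %


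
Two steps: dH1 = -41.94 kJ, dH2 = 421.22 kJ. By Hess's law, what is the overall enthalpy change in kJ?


Hess's law: enthalpy is a state function, so add the step enthalpies.
dH_total = dH1 + dH2 = -41.94 + (421.22)
dH_total = 379.28 kJ:

379.28 kJ


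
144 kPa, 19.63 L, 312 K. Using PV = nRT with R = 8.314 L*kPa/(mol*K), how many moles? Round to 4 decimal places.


PV = nRT, solve for n = PV / (RT).
PV = 144 * 19.63 = 2826.72
RT = 8.314 * 312 = 2593.968
n = 2826.72 / 2593.968
n = 1.08972817 mol, rounded to 4 dp:

1.0897 mol


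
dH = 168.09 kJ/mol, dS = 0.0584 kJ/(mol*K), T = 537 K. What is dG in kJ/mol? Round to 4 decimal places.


Gibbs: dG = dH - T*dS (consistent units, dS already in kJ/(mol*K)).
T*dS = 537 * 0.0584 = 31.3608
dG = 168.09 - (31.3608)
dG = 136.7292 kJ/mol, rounded to 4 dp:

136.7292 kJ/mol


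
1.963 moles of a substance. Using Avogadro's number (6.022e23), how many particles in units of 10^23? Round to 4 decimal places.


N = n * NA, then divide by 1e23 for the requested units.
N / 1e23 = n * 6.022
N / 1e23 = 1.963 * 6.022
N / 1e23 = 11.821186, rounded to 4 dp:

11.8212


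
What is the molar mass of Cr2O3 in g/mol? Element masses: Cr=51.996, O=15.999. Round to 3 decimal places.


M = sum(count * atomic_mass) over atoms.
M = 2*51.996 + 3*15.999
M = 103.992 + 47.997
M = 151.989 g/mol, rounded to 3 dp:

151.989 g/mol


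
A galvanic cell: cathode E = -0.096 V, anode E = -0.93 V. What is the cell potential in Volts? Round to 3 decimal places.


Standard cell potential: E_cell = E_cathode - E_anode.
E_cell = -0.096 - (-0.93)
E_cell = 0.834 V, rounded to 3 dp:

0.834 V


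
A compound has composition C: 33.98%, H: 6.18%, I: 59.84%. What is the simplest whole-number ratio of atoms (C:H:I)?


Assume 100 g of compound, divide each mass% by atomic mass to get moles, then normalize by the smallest to get a raw atom ratio.
Moles per 100 g: C: 33.98/12.011 = 2.8291, H: 6.18/1.008 = 6.131, I: 59.84/126.904 = 0.4715
Raw ratio (divide by min = 0.4715): C: 6.0, H: 13.002, I: 1.0
Multiply by 1 to clear fractions: C: 6.0 ~= 6, H: 13.002 ~= 13, I: 1.0 ~= 1
Reduce by GCD to get the simplest whole-number ratio:

6:13:1


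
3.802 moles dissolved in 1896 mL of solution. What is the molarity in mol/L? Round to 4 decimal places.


Convert volume to liters: V_L = V_mL / 1000.
V_L = 1896 / 1000 = 1.896 L
M = n / V_L = 3.802 / 1.896
M = 2.00527426 mol/L, rounded to 4 dp:

2.0053 mol/L


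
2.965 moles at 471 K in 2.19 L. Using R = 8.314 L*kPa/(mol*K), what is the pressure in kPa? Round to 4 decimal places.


PV = nRT, solve for P = nRT / V.
nRT = 2.965 * 8.314 * 471 = 11610.6257
P = 11610.6257 / 2.19
P = 5301.65557078 kPa, rounded to 4 dp:

5301.6556 kPa


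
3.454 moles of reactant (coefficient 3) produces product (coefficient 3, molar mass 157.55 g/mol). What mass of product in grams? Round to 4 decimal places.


Use the coefficient ratio to convert reactant moles to product moles, then multiply by the product's molar mass.
moles_P = moles_R * (coeff_P / coeff_R) = 3.454 * (3/3) = 3.454
mass_P = moles_P * M_P = 3.454 * 157.55
mass_P = 544.1777 g, rounded to 4 dp:

544.1777 g


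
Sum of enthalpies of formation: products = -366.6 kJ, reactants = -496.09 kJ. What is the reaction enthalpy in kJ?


dH_rxn = sum(dH_f products) - sum(dH_f reactants)
dH_rxn = -366.6 - (-496.09)
dH_rxn = 129.49 kJ:

129.49 kJ


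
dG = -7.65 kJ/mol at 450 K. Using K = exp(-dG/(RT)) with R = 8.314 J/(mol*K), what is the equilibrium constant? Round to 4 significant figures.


dG is in kJ/mol; multiply by 1000 to match R in J/(mol*K).
RT = 8.314 * 450 = 3741.3 J/mol
exponent = -dG*1000 / (RT) = -(-7.65*1000) / 3741.3 = 2.04474381
K = exp(2.04474381)
K = 7.7271787, rounded to 4 significant figures:

7.727


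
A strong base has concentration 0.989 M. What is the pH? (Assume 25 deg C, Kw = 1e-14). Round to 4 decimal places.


A strong base dissociates completely, so [OH-] equals the given concentration.
pOH = -log10([OH-]) = -log10(0.989) = 0.004804
pH = 14 - pOH = 14 - 0.004804
pH = 13.995196, rounded to 4 dp:

13.9952


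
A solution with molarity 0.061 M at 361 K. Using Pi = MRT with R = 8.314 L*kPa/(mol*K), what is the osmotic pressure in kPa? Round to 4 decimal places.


Osmotic pressure (van't Hoff): Pi = M*R*T.
RT = 8.314 * 361 = 3001.354
Pi = 0.061 * 3001.354
Pi = 183.082594 kPa, rounded to 4 dp:

183.0826 kPa


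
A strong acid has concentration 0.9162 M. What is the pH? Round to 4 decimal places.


A strong acid dissociates completely, so [H+] equals the given concentration.
pH = -log10([H+]) = -log10(0.9162)
pH = 0.03800971, rounded to 4 dp:

0.0380


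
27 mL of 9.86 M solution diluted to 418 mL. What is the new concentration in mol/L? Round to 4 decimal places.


Dilution: M1*V1 = M2*V2, solve for M2.
M2 = M1*V1 / V2
M2 = 9.86 * 27 / 418
M2 = 266.22 / 418
M2 = 0.63688995 mol/L, rounded to 4 dp:

0.6369 mol/L


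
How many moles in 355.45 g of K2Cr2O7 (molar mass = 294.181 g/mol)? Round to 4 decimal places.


n = mass / M
n = 355.45 / 294.181
n = 1.20826974 mol, rounded to 4 dp:

1.2083 mol


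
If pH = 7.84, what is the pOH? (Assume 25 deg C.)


At 25 deg C, pH + pOH = 14.
pOH = 14 - pH = 14 - 7.84
pOH = 6.16:

6.16


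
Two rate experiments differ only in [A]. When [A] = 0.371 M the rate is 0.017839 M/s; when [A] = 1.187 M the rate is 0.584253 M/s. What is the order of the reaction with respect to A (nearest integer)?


Rate is proportional to [A]^n, so rate2/rate1 = ([A]2/[A]1)^n. Take logs to solve for n.
rate2/rate1 = 0.584253 / 0.017839 = 32.7514
[A]2/[A]1 = 1.187 / 0.371 = 3.1995
n = ln(32.7514) / ln(3.1995) = 3.0
Nearest integer order:

3


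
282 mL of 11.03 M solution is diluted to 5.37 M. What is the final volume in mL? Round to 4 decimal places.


Dilution: M1*V1 = M2*V2, solve for V2.
V2 = M1*V1 / M2
V2 = 11.03 * 282 / 5.37
V2 = 3110.46 / 5.37
V2 = 579.22905028 mL, rounded to 4 dp:

579.2291 mL


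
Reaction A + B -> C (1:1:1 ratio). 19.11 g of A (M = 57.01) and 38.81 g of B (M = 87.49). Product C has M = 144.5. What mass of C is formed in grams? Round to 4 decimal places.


Find moles of each reactant; the smaller value is the limiting reagent in a 1:1:1 reaction, so moles_C equals moles of the limiter.
n_A = mass_A / M_A = 19.11 / 57.01 = 0.335204 mol
n_B = mass_B / M_B = 38.81 / 87.49 = 0.443594 mol
Limiting reagent: A (smaller), n_limiting = 0.335204 mol
mass_C = n_limiting * M_C = 0.335204 * 144.5
mass_C = 48.436978 g, rounded to 4 dp:

48.4370 g


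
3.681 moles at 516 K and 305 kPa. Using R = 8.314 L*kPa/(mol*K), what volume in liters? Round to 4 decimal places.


PV = nRT, solve for V = nRT / P.
nRT = 3.681 * 8.314 * 516 = 15791.5783
V = 15791.5783 / 305
V = 51.77566656 L, rounded to 4 dp:

51.7757 L


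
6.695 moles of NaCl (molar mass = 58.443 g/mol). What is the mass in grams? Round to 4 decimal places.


mass = n * M
mass = 6.695 * 58.443
mass = 391.275885 g, rounded to 4 dp:

391.2759 g


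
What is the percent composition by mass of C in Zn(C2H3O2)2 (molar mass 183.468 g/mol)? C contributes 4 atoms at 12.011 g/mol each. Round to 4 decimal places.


pct = 100 * (n_elem * M_elem) / M_total
mass_contribution = 4 * 12.011 = 48.044 g/mol
pct = 100 * 48.044 / 183.468
pct = 26.18658295 %, rounded to 4 dp:

26.1866 %


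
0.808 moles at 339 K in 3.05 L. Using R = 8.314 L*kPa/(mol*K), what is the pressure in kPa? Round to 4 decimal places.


PV = nRT, solve for P = nRT / V.
nRT = 0.808 * 8.314 * 339 = 2277.3044
P = 2277.3044 / 3.05
P = 746.65718033 kPa, rounded to 4 dp:

746.6572 kPa


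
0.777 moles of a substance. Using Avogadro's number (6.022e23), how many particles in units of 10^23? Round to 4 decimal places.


N = n * NA, then divide by 1e23 for the requested units.
N / 1e23 = n * 6.022
N / 1e23 = 0.777 * 6.022
N / 1e23 = 4.679094, rounded to 4 dp:

4.6791


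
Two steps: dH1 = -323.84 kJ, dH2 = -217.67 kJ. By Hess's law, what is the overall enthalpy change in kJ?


Hess's law: enthalpy is a state function, so add the step enthalpies.
dH_total = dH1 + dH2 = -323.84 + (-217.67)
dH_total = -541.51 kJ:

-541.51 kJ


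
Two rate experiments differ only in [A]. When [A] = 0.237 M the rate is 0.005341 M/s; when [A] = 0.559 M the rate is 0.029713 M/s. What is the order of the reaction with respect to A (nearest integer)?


Rate is proportional to [A]^n, so rate2/rate1 = ([A]2/[A]1)^n. Take logs to solve for n.
rate2/rate1 = 0.029713 / 0.005341 = 5.5632
[A]2/[A]1 = 0.559 / 0.237 = 2.3586
n = ln(5.5632) / ln(2.3586) = 2.0
Nearest integer order:

2


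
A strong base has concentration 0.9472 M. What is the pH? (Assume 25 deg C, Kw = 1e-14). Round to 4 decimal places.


A strong base dissociates completely, so [OH-] equals the given concentration.
pOH = -log10([OH-]) = -log10(0.9472) = 0.023558
pH = 14 - pOH = 14 - 0.023558
pH = 13.976442, rounded to 4 dp:

13.9764


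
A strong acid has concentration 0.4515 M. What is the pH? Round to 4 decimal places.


A strong acid dissociates completely, so [H+] equals the given concentration.
pH = -log10([H+]) = -log10(0.4515)
pH = 0.34534225, rounded to 4 dp:

0.3453


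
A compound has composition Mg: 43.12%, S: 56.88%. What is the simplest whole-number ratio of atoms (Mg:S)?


Assume 100 g of compound, divide each mass% by atomic mass to get moles, then normalize by the smallest to get a raw atom ratio.
Moles per 100 g: Mg: 43.12/24.305 = 1.7741, S: 56.88/32.065 = 1.7739
Raw ratio (divide by min = 1.7739): Mg: 1.0, S: 1.0
Multiply by 1 to clear fractions: Mg: 1.0 ~= 1, S: 1.0 ~= 1
Reduce by GCD to get the simplest whole-number ratio:

1:1


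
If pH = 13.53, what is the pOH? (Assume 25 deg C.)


At 25 deg C, pH + pOH = 14.
pOH = 14 - pH = 14 - 13.53
pOH = 0.47:

0.47


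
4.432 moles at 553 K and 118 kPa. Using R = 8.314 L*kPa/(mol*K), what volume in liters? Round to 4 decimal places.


PV = nRT, solve for V = nRT / P.
nRT = 4.432 * 8.314 * 553 = 20376.7493
V = 20376.7493 / 118
V = 172.6843161 L, rounded to 4 dp:

172.6843 L


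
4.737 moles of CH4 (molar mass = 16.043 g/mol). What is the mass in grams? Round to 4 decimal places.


mass = n * M
mass = 4.737 * 16.043
mass = 75.995691 g, rounded to 4 dp:

75.9957 g


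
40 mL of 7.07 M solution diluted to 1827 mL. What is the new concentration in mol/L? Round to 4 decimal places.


Dilution: M1*V1 = M2*V2, solve for M2.
M2 = M1*V1 / V2
M2 = 7.07 * 40 / 1827
M2 = 282.8 / 1827
M2 = 0.15478927 mol/L, rounded to 4 dp:

0.1548 mol/L


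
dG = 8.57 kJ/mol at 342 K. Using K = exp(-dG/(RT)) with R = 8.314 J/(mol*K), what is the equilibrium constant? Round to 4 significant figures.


dG is in kJ/mol; multiply by 1000 to match R in J/(mol*K).
RT = 8.314 * 342 = 2843.388 J/mol
exponent = -dG*1000 / (RT) = -(8.57*1000) / 2843.388 = -3.01401005
K = exp(-3.01401005)
K = 0.049094412, rounded to 4 significant figures:

0.04909


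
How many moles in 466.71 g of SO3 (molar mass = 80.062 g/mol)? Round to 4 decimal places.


n = mass / M
n = 466.71 / 80.062
n = 5.82935725 mol, rounded to 4 dp:

5.8294 mol


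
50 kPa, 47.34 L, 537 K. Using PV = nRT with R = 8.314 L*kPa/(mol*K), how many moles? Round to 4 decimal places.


PV = nRT, solve for n = PV / (RT).
PV = 50 * 47.34 = 2367.0
RT = 8.314 * 537 = 4464.618
n = 2367.0 / 4464.618
n = 0.53016854 mol, rounded to 4 dp:

0.5302 mol


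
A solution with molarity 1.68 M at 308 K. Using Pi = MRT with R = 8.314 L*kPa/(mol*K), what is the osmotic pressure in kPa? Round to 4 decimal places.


Osmotic pressure (van't Hoff): Pi = M*R*T.
RT = 8.314 * 308 = 2560.712
Pi = 1.68 * 2560.712
Pi = 4301.99616 kPa, rounded to 4 dp:

4301.9962 kPa


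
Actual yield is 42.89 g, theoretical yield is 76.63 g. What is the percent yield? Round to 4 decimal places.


% yield = 100 * actual / theoretical
% yield = 100 * 42.89 / 76.63
% yield = 55.97024664 %, rounded to 4 dp:

55.9702 %


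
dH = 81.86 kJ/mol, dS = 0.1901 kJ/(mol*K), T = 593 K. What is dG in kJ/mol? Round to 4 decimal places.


Gibbs: dG = dH - T*dS (consistent units, dS already in kJ/(mol*K)).
T*dS = 593 * 0.1901 = 112.7293
dG = 81.86 - (112.7293)
dG = -30.8693 kJ/mol, rounded to 4 dp:

-30.8693 kJ/mol


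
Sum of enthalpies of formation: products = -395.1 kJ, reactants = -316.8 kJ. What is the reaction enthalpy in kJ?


dH_rxn = sum(dH_f products) - sum(dH_f reactants)
dH_rxn = -395.1 - (-316.8)
dH_rxn = -78.3 kJ:

-78.30 kJ


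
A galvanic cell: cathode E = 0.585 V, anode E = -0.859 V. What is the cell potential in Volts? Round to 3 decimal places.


Standard cell potential: E_cell = E_cathode - E_anode.
E_cell = 0.585 - (-0.859)
E_cell = 1.444 V, rounded to 3 dp:

1.444 V


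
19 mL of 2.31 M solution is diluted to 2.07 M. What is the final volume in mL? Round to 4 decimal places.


Dilution: M1*V1 = M2*V2, solve for V2.
V2 = M1*V1 / M2
V2 = 2.31 * 19 / 2.07
V2 = 43.89 / 2.07
V2 = 21.20289855 mL, rounded to 4 dp:

21.2029 mL


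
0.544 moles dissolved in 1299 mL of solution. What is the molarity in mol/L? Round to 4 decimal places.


Convert volume to liters: V_L = V_mL / 1000.
V_L = 1299 / 1000 = 1.299 L
M = n / V_L = 0.544 / 1.299
M = 0.41878368 mol/L, rounded to 4 dp:

0.4188 mol/L


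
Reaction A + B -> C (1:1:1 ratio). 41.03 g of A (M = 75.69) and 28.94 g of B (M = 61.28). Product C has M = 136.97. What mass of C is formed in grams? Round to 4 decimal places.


Find moles of each reactant; the smaller value is the limiting reagent in a 1:1:1 reaction, so moles_C equals moles of the limiter.
n_A = mass_A / M_A = 41.03 / 75.69 = 0.54208 mol
n_B = mass_B / M_B = 28.94 / 61.28 = 0.472258 mol
Limiting reagent: B (smaller), n_limiting = 0.472258 mol
mass_C = n_limiting * M_C = 0.472258 * 136.97
mass_C = 64.68517826 g, rounded to 4 dp:

64.6852 g


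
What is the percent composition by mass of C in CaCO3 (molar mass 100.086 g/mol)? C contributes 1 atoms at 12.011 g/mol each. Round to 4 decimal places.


pct = 100 * (n_elem * M_elem) / M_total
mass_contribution = 1 * 12.011 = 12.011 g/mol
pct = 100 * 12.011 / 100.086
pct = 12.00067942 %, rounded to 4 dp:

12.0007 %


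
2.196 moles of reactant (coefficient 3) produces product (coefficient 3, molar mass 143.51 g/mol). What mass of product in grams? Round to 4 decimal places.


Use the coefficient ratio to convert reactant moles to product moles, then multiply by the product's molar mass.
moles_P = moles_R * (coeff_P / coeff_R) = 2.196 * (3/3) = 2.196
mass_P = moles_P * M_P = 2.196 * 143.51
mass_P = 315.14796 g, rounded to 4 dp:

315.1480 g


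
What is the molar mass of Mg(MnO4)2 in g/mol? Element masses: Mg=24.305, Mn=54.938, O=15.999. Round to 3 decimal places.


M = sum(count * atomic_mass) over atoms.
M = 1*24.305 + 2*54.938 + 8*15.999
M = 24.305 + 109.876 + 127.992
M = 262.173 g/mol, rounded to 3 dp:

262.173 g/mol


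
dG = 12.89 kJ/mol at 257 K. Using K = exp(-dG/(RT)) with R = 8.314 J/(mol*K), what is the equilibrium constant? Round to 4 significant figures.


dG is in kJ/mol; multiply by 1000 to match R in J/(mol*K).
RT = 8.314 * 257 = 2136.698 J/mol
exponent = -dG*1000 / (RT) = -(12.89*1000) / 2136.698 = -6.03267284
K = exp(-6.03267284)
K = 0.0023990731, rounded to 4 significant figures:

0.002399


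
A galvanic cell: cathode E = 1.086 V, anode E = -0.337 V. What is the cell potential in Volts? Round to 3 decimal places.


Standard cell potential: E_cell = E_cathode - E_anode.
E_cell = 1.086 - (-0.337)
E_cell = 1.423 V, rounded to 3 dp:

1.423 V


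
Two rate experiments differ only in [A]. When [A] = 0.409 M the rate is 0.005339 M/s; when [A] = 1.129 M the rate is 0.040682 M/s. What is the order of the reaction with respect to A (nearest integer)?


Rate is proportional to [A]^n, so rate2/rate1 = ([A]2/[A]1)^n. Take logs to solve for n.
rate2/rate1 = 0.040682 / 0.005339 = 7.6198
[A]2/[A]1 = 1.129 / 0.409 = 2.7604
n = ln(7.6198) / ln(2.7604) = 2.0
Nearest integer order:

2


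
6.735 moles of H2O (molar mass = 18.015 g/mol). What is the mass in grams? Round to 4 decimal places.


mass = n * M
mass = 6.735 * 18.015
mass = 121.331025 g, rounded to 4 dp:

121.3310 g


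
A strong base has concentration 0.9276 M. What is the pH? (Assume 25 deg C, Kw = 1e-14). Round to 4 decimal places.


A strong base dissociates completely, so [OH-] equals the given concentration.
pOH = -log10([OH-]) = -log10(0.9276) = 0.032639
pH = 14 - pOH = 14 - 0.032639
pH = 13.967361, rounded to 4 dp:

13.9674


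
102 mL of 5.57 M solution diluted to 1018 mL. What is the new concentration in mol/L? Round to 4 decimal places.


Dilution: M1*V1 = M2*V2, solve for M2.
M2 = M1*V1 / V2
M2 = 5.57 * 102 / 1018
M2 = 568.14 / 1018
M2 = 0.5580943 mol/L, rounded to 4 dp:

0.5581 mol/L


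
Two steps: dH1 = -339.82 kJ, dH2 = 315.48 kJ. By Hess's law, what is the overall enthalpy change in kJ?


Hess's law: enthalpy is a state function, so add the step enthalpies.
dH_total = dH1 + dH2 = -339.82 + (315.48)
dH_total = -24.34 kJ:

-24.34 kJ


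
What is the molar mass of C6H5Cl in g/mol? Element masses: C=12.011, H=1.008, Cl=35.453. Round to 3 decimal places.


M = sum(count * atomic_mass) over atoms.
M = 6*12.011 + 5*1.008 + 1*35.453
M = 72.066 + 5.04 + 35.453
M = 112.559 g/mol, rounded to 3 dp:

112.559 g/mol


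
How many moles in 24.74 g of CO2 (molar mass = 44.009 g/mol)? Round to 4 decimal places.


n = mass / M
n = 24.74 / 44.009
n = 0.56215774 mol, rounded to 4 dp:

0.5622 mol


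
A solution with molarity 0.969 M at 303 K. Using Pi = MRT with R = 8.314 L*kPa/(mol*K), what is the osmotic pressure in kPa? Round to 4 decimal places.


Osmotic pressure (van't Hoff): Pi = M*R*T.
RT = 8.314 * 303 = 2519.142
Pi = 0.969 * 2519.142
Pi = 2441.048598 kPa, rounded to 4 dp:

2441.0486 kPa


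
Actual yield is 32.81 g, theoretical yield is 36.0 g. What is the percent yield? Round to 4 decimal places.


% yield = 100 * actual / theoretical
% yield = 100 * 32.81 / 36.0
% yield = 91.13888889 %, rounded to 4 dp:

91.1389 %


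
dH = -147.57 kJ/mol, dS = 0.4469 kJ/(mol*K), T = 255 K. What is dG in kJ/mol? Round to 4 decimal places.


Gibbs: dG = dH - T*dS (consistent units, dS already in kJ/(mol*K)).
T*dS = 255 * 0.4469 = 113.9595
dG = -147.57 - (113.9595)
dG = -261.5295 kJ/mol, rounded to 4 dp:

-261.5295 kJ/mol


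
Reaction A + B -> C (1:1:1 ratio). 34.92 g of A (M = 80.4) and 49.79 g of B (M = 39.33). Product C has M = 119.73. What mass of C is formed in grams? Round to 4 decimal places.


Find moles of each reactant; the smaller value is the limiting reagent in a 1:1:1 reaction, so moles_C equals moles of the limiter.
n_A = mass_A / M_A = 34.92 / 80.4 = 0.434328 mol
n_B = mass_B / M_B = 49.79 / 39.33 = 1.265955 mol
Limiting reagent: A (smaller), n_limiting = 0.434328 mol
mass_C = n_limiting * M_C = 0.434328 * 119.73
mass_C = 52.00209144 g, rounded to 4 dp:

52.0021 g


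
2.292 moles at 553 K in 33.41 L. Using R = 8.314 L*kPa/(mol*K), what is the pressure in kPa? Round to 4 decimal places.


PV = nRT, solve for P = nRT / V.
nRT = 2.292 * 8.314 * 553 = 10537.7955
P = 10537.7955 / 33.41
P = 315.40842562 kPa, rounded to 4 dp:

315.4084 kPa


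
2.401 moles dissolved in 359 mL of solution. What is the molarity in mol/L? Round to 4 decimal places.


Convert volume to liters: V_L = V_mL / 1000.
V_L = 359 / 1000 = 0.359 L
M = n / V_L = 2.401 / 0.359
M = 6.68802228 mol/L, rounded to 4 dp:

6.6880 mol/L


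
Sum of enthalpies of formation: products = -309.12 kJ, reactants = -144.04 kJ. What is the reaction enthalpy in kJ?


dH_rxn = sum(dH_f products) - sum(dH_f reactants)
dH_rxn = -309.12 - (-144.04)
dH_rxn = -165.08 kJ:

-165.08 kJ


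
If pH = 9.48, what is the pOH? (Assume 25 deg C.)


At 25 deg C, pH + pOH = 14.
pOH = 14 - pH = 14 - 9.48
pOH = 4.52:

4.52


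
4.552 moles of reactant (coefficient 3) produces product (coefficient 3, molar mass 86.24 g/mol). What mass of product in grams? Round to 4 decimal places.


Use the coefficient ratio to convert reactant moles to product moles, then multiply by the product's molar mass.
moles_P = moles_R * (coeff_P / coeff_R) = 4.552 * (3/3) = 4.552
mass_P = moles_P * M_P = 4.552 * 86.24
mass_P = 392.56448 g, rounded to 4 dp:

392.5645 g


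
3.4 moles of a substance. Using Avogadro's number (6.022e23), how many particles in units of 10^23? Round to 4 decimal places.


N = n * NA, then divide by 1e23 for the requested units.
N / 1e23 = n * 6.022
N / 1e23 = 3.4 * 6.022
N / 1e23 = 20.4748, rounded to 4 dp:

20.4748


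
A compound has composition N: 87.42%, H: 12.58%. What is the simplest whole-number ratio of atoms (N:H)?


Assume 100 g of compound, divide each mass% by atomic mass to get moles, then normalize by the smallest to get a raw atom ratio.
Moles per 100 g: N: 87.42/14.007 = 6.2412, H: 12.58/1.008 = 12.4802
Raw ratio (divide by min = 6.2412): N: 1.0, H: 2.0
Multiply by 1 to clear fractions: N: 1.0 ~= 1, H: 2.0 ~= 2
Reduce by GCD to get the simplest whole-number ratio:

1:2


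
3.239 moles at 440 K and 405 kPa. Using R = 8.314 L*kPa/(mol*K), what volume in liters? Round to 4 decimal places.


PV = nRT, solve for V = nRT / P.
nRT = 3.239 * 8.314 * 440 = 11848.7802
V = 11848.7802 / 405
V = 29.25624741 L, rounded to 4 dp:

29.2562 L


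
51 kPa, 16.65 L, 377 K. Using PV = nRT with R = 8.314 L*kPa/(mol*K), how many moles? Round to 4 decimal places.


PV = nRT, solve for n = PV / (RT).
PV = 51 * 16.65 = 849.15
RT = 8.314 * 377 = 3134.378
n = 849.15 / 3134.378
n = 0.27091499 mol, rounded to 4 dp:

0.2709 mol


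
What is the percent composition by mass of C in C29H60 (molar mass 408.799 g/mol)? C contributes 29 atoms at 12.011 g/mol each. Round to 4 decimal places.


pct = 100 * (n_elem * M_elem) / M_total
mass_contribution = 29 * 12.011 = 348.319 g/mol
pct = 100 * 348.319 / 408.799
pct = 85.20544326 %, rounded to 4 dp:

85.2054 %


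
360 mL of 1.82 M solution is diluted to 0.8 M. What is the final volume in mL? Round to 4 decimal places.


Dilution: M1*V1 = M2*V2, solve for V2.
V2 = M1*V1 / M2
V2 = 1.82 * 360 / 0.8
V2 = 655.2 / 0.8
V2 = 819.0 mL, rounded to 4 dp:

819.0000 mL


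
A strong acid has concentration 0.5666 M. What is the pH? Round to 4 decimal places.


A strong acid dissociates completely, so [H+] equals the given concentration.
pH = -log10([H+]) = -log10(0.5666)
pH = 0.24672343, rounded to 4 dp:

0.2467


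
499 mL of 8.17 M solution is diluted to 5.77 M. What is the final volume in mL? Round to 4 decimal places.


Dilution: M1*V1 = M2*V2, solve for V2.
V2 = M1*V1 / M2
V2 = 8.17 * 499 / 5.77
V2 = 4076.83 / 5.77
V2 = 706.55632582 mL, rounded to 4 dp:

706.5563 mL


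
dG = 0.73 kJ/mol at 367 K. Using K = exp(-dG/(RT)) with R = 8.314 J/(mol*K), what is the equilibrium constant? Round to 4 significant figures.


dG is in kJ/mol; multiply by 1000 to match R in J/(mol*K).
RT = 8.314 * 367 = 3051.238 J/mol
exponent = -dG*1000 / (RT) = -(0.73*1000) / 3051.238 = -0.23924715
K = exp(-0.23924715)
K = 0.7872203, rounded to 4 significant figures:

0.7872


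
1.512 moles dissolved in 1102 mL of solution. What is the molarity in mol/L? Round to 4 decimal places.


Convert volume to liters: V_L = V_mL / 1000.
V_L = 1102 / 1000 = 1.102 L
M = n / V_L = 1.512 / 1.102
M = 1.37205082 mol/L, rounded to 4 dp:

1.3721 mol/L


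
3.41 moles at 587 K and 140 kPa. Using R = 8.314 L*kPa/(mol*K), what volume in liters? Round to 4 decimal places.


PV = nRT, solve for V = nRT / P.
nRT = 3.41 * 8.314 * 587 = 16641.8844
V = 16641.8844 / 140
V = 118.87060286 L, rounded to 4 dp:

118.8706 L


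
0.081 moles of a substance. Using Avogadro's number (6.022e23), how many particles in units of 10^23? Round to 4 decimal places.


N = n * NA, then divide by 1e23 for the requested units.
N / 1e23 = n * 6.022
N / 1e23 = 0.081 * 6.022
N / 1e23 = 0.487782, rounded to 4 dp:

0.4878


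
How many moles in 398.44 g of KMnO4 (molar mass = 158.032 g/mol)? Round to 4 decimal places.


n = mass / M
n = 398.44 / 158.032
n = 2.52126152 mol, rounded to 4 dp:

2.5213 mol


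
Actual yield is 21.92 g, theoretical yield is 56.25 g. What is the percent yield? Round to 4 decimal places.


% yield = 100 * actual / theoretical
% yield = 100 * 21.92 / 56.25
% yield = 38.96888889 %, rounded to 4 dp:

38.9689 %


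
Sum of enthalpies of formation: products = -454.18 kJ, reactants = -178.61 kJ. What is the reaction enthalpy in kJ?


dH_rxn = sum(dH_f products) - sum(dH_f reactants)
dH_rxn = -454.18 - (-178.61)
dH_rxn = -275.57 kJ:

-275.57 kJ


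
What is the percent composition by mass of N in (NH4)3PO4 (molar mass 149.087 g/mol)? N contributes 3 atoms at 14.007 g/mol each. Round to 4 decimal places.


pct = 100 * (n_elem * M_elem) / M_total
mass_contribution = 3 * 14.007 = 42.021 g/mol
pct = 100 * 42.021 / 149.087
pct = 28.18555608 %, rounded to 4 dp:

28.1856 %


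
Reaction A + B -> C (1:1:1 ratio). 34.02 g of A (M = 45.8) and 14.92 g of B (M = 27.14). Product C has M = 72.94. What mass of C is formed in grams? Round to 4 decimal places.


Find moles of each reactant; the smaller value is the limiting reagent in a 1:1:1 reaction, so moles_C equals moles of the limiter.
n_A = mass_A / M_A = 34.02 / 45.8 = 0.742795 mol
n_B = mass_B / M_B = 14.92 / 27.14 = 0.549742 mol
Limiting reagent: B (smaller), n_limiting = 0.549742 mol
mass_C = n_limiting * M_C = 0.549742 * 72.94
mass_C = 40.09818148 g, rounded to 4 dp:

40.0982 g


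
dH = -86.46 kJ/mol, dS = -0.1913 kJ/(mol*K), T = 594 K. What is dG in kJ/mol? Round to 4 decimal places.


Gibbs: dG = dH - T*dS (consistent units, dS already in kJ/(mol*K)).
T*dS = 594 * -0.1913 = -113.6322
dG = -86.46 - (-113.6322)
dG = 27.1722 kJ/mol, rounded to 4 dp:

27.1722 kJ/mol


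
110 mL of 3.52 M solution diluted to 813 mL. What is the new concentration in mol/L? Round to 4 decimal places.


Dilution: M1*V1 = M2*V2, solve for M2.
M2 = M1*V1 / V2
M2 = 3.52 * 110 / 813
M2 = 387.2 / 813
M2 = 0.47626076 mol/L, rounded to 4 dp:

0.4763 mol/L


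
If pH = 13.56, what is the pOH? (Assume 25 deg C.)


At 25 deg C, pH + pOH = 14.
pOH = 14 - pH = 14 - 13.56
pOH = 0.44:

0.44


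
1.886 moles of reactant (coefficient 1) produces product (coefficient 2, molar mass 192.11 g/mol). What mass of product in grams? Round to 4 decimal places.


Use the coefficient ratio to convert reactant moles to product moles, then multiply by the product's molar mass.
moles_P = moles_R * (coeff_P / coeff_R) = 1.886 * (2/1) = 3.772
mass_P = moles_P * M_P = 3.772 * 192.11
mass_P = 724.63892 g, rounded to 4 dp:

724.6389 g


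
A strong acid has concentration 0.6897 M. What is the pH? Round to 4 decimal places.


A strong acid dissociates completely, so [H+] equals the given concentration.
pH = -log10([H+]) = -log10(0.6897)
pH = 0.16133977, rounded to 4 dp:

0.1613


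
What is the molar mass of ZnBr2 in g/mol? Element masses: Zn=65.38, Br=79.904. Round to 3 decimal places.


M = sum(count * atomic_mass) over atoms.
M = 1*65.38 + 2*79.904
M = 65.38 + 159.808
M = 225.188 g/mol, rounded to 3 dp:

225.188 g/mol


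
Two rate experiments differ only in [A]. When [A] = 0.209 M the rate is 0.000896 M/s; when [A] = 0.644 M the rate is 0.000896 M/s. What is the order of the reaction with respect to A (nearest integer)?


Rate is proportional to [A]^n, so rate2/rate1 = ([A]2/[A]1)^n. Take logs to solve for n.
rate2/rate1 = 0.000896 / 0.000896 = 1.0
[A]2/[A]1 = 0.644 / 0.209 = 3.0813
n = ln(1.0) / ln(3.0813) = 0.0
Nearest integer order:

0


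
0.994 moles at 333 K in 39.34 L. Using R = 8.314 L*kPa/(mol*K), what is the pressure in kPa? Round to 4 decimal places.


PV = nRT, solve for P = nRT / V.
nRT = 0.994 * 8.314 * 333 = 2751.9506
P = 2751.9506 / 39.34
P = 69.95298932 kPa, rounded to 4 dp:

69.9530 kPa


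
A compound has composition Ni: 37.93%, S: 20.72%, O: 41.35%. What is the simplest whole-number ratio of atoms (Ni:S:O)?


Assume 100 g of compound, divide each mass% by atomic mass to get moles, then normalize by the smallest to get a raw atom ratio.
Moles per 100 g: Ni: 37.93/58.693 = 0.6462, S: 20.72/32.065 = 0.6462, O: 41.35/15.999 = 2.5845
Raw ratio (divide by min = 0.6462): Ni: 1.0, S: 1.0, O: 4.0
Multiply by 1 to clear fractions: Ni: 1.0 ~= 1, S: 1.0 ~= 1, O: 4.0 ~= 4
Reduce by GCD to get the simplest whole-number ratio:

1:1:4


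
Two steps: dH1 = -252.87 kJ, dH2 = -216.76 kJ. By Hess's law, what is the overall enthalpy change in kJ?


Hess's law: enthalpy is a state function, so add the step enthalpies.
dH_total = dH1 + dH2 = -252.87 + (-216.76)
dH_total = -469.63 kJ:

-469.63 kJ


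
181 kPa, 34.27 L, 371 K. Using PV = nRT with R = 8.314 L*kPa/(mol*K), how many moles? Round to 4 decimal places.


PV = nRT, solve for n = PV / (RT).
PV = 181 * 34.27 = 6202.87
RT = 8.314 * 371 = 3084.494
n = 6202.87 / 3084.494
n = 2.01098462 mol, rounded to 4 dp:

2.0110 mol


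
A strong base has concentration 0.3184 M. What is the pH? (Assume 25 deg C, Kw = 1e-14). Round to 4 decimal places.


A strong base dissociates completely, so [OH-] equals the given concentration.
pOH = -log10([OH-]) = -log10(0.3184) = 0.497027
pH = 14 - pOH = 14 - 0.497027
pH = 13.502973, rounded to 4 dp:

13.5030


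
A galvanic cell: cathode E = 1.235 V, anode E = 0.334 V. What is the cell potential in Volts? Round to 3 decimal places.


Standard cell potential: E_cell = E_cathode - E_anode.
E_cell = 1.235 - (0.334)
E_cell = 0.901 V, rounded to 3 dp:

0.901 V


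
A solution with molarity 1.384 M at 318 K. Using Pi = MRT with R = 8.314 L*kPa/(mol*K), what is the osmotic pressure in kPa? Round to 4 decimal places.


Osmotic pressure (van't Hoff): Pi = M*R*T.
RT = 8.314 * 318 = 2643.852
Pi = 1.384 * 2643.852
Pi = 3659.091168 kPa, rounded to 4 dp:

3659.0912 kPa


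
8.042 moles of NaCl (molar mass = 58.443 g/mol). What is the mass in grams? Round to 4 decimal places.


mass = n * M
mass = 8.042 * 58.443
mass = 469.998606 g, rounded to 4 dp:

469.9986 g


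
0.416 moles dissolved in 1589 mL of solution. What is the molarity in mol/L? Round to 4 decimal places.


Convert volume to liters: V_L = V_mL / 1000.
V_L = 1589 / 1000 = 1.589 L
M = n / V_L = 0.416 / 1.589
M = 0.26179987 mol/L, rounded to 4 dp:

0.2618 mol/L


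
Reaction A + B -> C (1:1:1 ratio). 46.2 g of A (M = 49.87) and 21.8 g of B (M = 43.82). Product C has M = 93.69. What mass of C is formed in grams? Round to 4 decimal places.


Find moles of each reactant; the smaller value is the limiting reagent in a 1:1:1 reaction, so moles_C equals moles of the limiter.
n_A = mass_A / M_A = 46.2 / 49.87 = 0.926409 mol
n_B = mass_B / M_B = 21.8 / 43.82 = 0.49749 mol
Limiting reagent: B (smaller), n_limiting = 0.49749 mol
mass_C = n_limiting * M_C = 0.49749 * 93.69
mass_C = 46.6098381 g, rounded to 4 dp:

46.6098 g


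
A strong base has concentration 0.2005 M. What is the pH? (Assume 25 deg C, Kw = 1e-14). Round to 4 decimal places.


A strong base dissociates completely, so [OH-] equals the given concentration.
pOH = -log10([OH-]) = -log10(0.2005) = 0.697886
pH = 14 - pOH = 14 - 0.697886
pH = 13.302114, rounded to 4 dp:

13.3021


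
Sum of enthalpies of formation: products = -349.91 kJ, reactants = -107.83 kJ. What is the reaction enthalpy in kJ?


dH_rxn = sum(dH_f products) - sum(dH_f reactants)
dH_rxn = -349.91 - (-107.83)
dH_rxn = -242.08 kJ:

-242.08 kJ


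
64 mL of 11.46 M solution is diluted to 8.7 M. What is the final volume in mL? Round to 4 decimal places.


Dilution: M1*V1 = M2*V2, solve for V2.
V2 = M1*V1 / M2
V2 = 11.46 * 64 / 8.7
V2 = 733.44 / 8.7
V2 = 84.30344828 mL, rounded to 4 dp:

84.3034 mL


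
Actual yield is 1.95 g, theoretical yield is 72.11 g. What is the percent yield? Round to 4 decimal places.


% yield = 100 * actual / theoretical
% yield = 100 * 1.95 / 72.11
% yield = 2.70420191 %, rounded to 4 dp:

2.7042 %


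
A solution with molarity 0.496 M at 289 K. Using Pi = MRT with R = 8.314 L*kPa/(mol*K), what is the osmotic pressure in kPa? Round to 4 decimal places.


Osmotic pressure (van't Hoff): Pi = M*R*T.
RT = 8.314 * 289 = 2402.746
Pi = 0.496 * 2402.746
Pi = 1191.762016 kPa, rounded to 4 dp:

1191.7620 kPa


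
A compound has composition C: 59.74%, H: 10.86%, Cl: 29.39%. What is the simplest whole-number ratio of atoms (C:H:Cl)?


Assume 100 g of compound, divide each mass% by atomic mass to get moles, then normalize by the smallest to get a raw atom ratio.
Moles per 100 g: C: 59.74/12.011 = 4.9738, H: 10.86/1.008 = 10.7738, Cl: 29.39/35.453 = 0.829
Raw ratio (divide by min = 0.829): C: 6.0, H: 12.996, Cl: 1.0
Multiply by 1 to clear fractions: C: 6.0 ~= 6, H: 12.996 ~= 13, Cl: 1.0 ~= 1
Reduce by GCD to get the simplest whole-number ratio:

6:13:1


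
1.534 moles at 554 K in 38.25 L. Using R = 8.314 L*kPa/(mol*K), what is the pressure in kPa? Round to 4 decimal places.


PV = nRT, solve for P = nRT / V.
nRT = 1.534 * 8.314 * 554 = 7065.5365
P = 7065.5365 / 38.25
P = 184.7199085 kPa, rounded to 4 dp:

184.7199 kPa


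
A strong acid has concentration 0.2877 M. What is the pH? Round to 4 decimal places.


A strong acid dissociates completely, so [H+] equals the given concentration.
pH = -log10([H+]) = -log10(0.2877)
pH = 0.54106014, rounded to 4 dp:

0.5411


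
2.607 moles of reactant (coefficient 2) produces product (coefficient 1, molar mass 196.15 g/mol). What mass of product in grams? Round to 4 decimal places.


Use the coefficient ratio to convert reactant moles to product moles, then multiply by the product's molar mass.
moles_P = moles_R * (coeff_P / coeff_R) = 2.607 * (1/2) = 1.3035
mass_P = moles_P * M_P = 1.3035 * 196.15
mass_P = 255.681525 g, rounded to 4 dp:

255.6815 g


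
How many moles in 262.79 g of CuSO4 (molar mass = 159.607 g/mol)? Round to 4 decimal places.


n = mass / M
n = 262.79 / 159.607
n = 1.64648167 mol, rounded to 4 dp:

1.6465 mol


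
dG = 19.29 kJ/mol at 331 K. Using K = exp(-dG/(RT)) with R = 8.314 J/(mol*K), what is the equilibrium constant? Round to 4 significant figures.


dG is in kJ/mol; multiply by 1000 to match R in J/(mol*K).
RT = 8.314 * 331 = 2751.934 J/mol
exponent = -dG*1000 / (RT) = -(19.29*1000) / 2751.934 = -7.00961578
K = exp(-7.00961578)
K = 0.00090315553, rounded to 4 significant figures:

0.0009032


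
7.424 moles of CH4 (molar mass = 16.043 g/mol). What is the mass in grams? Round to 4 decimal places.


mass = n * M
mass = 7.424 * 16.043
mass = 119.103232 g, rounded to 4 dp:

119.1032 g


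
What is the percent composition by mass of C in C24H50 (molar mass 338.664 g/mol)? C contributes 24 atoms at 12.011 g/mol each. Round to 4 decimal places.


pct = 100 * (n_elem * M_elem) / M_total
mass_contribution = 24 * 12.011 = 288.264 g/mol
pct = 100 * 288.264 / 338.664
pct = 85.11799306 %, rounded to 4 dp:

85.1180 %


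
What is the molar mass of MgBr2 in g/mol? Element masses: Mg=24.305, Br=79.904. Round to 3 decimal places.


M = sum(count * atomic_mass) over atoms.
M = 1*24.305 + 2*79.904
M = 24.305 + 159.808
M = 184.113 g/mol, rounded to 3 dp:

184.113 g/mol


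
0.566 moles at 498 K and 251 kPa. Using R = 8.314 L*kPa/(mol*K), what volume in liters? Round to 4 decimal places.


PV = nRT, solve for V = nRT / P.
nRT = 0.566 * 8.314 * 498 = 2343.4506
V = 2343.4506 / 251
V = 9.33645657 L, rounded to 4 dp:

9.3365 L


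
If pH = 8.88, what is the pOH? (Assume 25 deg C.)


At 25 deg C, pH + pOH = 14.
pOH = 14 - pH = 14 - 8.88
pOH = 5.12:

5.12


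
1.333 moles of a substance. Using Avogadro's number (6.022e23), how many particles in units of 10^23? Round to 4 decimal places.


N = n * NA, then divide by 1e23 for the requested units.
N / 1e23 = n * 6.022
N / 1e23 = 1.333 * 6.022
N / 1e23 = 8.027326, rounded to 4 dp:

8.0273


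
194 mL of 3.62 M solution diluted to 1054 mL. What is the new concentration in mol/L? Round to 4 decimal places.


Dilution: M1*V1 = M2*V2, solve for M2.
M2 = M1*V1 / V2
M2 = 3.62 * 194 / 1054
M2 = 702.28 / 1054
M2 = 0.66629981 mol/L, rounded to 4 dp:

0.6663 mol/L


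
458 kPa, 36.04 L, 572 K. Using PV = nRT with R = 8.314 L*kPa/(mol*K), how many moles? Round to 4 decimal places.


PV = nRT, solve for n = PV / (RT).
PV = 458 * 36.04 = 16506.32
RT = 8.314 * 572 = 4755.608
n = 16506.32 / 4755.608
n = 3.47091686 mol, rounded to 4 dp:

3.4709 mol


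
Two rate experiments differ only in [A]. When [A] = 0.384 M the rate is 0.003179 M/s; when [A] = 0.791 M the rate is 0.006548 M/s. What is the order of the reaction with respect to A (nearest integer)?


Rate is proportional to [A]^n, so rate2/rate1 = ([A]2/[A]1)^n. Take logs to solve for n.
rate2/rate1 = 0.006548 / 0.003179 = 2.0598
[A]2/[A]1 = 0.791 / 0.384 = 2.0599
n = ln(2.0598) / ln(2.0599) = 1.0
Nearest integer order:

1


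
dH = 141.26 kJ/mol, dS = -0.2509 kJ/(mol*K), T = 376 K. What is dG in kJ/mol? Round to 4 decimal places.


Gibbs: dG = dH - T*dS (consistent units, dS already in kJ/(mol*K)).
T*dS = 376 * -0.2509 = -94.3384
dG = 141.26 - (-94.3384)
dG = 235.5984 kJ/mol, rounded to 4 dp:

235.5984 kJ/mol


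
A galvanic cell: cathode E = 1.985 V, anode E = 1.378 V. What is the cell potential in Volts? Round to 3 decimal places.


Standard cell potential: E_cell = E_cathode - E_anode.
E_cell = 1.985 - (1.378)
E_cell = 0.607 V, rounded to 3 dp:

0.607 V


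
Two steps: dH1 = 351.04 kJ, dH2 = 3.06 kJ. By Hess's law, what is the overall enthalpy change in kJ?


Hess's law: enthalpy is a state function, so add the step enthalpies.
dH_total = dH1 + dH2 = 351.04 + (3.06)
dH_total = 354.1 kJ:

354.10 kJ


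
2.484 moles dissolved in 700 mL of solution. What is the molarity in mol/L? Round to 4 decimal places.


Convert volume to liters: V_L = V_mL / 1000.
V_L = 700 / 1000 = 0.7 L
M = n / V_L = 2.484 / 0.7
M = 3.54857143 mol/L, rounded to 4 dp:

3.5486 mol/L
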